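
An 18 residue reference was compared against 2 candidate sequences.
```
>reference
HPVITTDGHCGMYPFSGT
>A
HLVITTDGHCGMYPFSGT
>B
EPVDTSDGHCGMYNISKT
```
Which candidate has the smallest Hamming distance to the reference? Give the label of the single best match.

A differs at 1 position; B differs at 6 positions. The closest is A.

A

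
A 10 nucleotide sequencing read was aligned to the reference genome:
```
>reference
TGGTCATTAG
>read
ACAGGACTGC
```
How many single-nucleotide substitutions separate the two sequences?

8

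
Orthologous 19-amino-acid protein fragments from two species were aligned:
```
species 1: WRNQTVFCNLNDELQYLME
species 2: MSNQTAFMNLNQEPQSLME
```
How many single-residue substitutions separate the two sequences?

7

The sequences differ at positions 1, 2, 6, 8, 12, 14, 16 (1-based) — 7 in total.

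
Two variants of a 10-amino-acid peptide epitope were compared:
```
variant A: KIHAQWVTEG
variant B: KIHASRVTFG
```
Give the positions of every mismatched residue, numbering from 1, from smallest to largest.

Differences at position 5 (Q→S), position 6 (W→R), position 9 (E→F).

5, 6, 9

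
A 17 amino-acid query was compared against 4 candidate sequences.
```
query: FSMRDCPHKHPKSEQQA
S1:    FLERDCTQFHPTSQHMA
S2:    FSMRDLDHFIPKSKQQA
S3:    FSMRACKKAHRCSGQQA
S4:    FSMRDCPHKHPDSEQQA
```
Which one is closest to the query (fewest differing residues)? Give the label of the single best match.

S4

Hamming distances to query — S1: 9; S2: 5; S3: 7; S4: 1.
Smallest is S4 with 1 mismatch.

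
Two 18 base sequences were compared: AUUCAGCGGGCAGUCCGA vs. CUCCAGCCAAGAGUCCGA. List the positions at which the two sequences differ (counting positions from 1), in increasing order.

Differences at position 1 (A→C), position 3 (U→C), position 8 (G→C), position 9 (G→A), position 10 (G→A), position 11 (C→G).

1, 3, 8, 9, 10, 11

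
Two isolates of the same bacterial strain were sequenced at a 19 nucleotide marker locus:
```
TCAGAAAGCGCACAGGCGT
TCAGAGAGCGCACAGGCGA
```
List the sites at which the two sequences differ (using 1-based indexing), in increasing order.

6, 19

Scanning 1-based: 6: A/G; 19: T/A.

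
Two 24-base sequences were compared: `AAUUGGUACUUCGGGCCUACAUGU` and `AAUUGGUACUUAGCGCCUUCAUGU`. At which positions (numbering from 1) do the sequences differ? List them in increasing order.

Differences at position 12 (C→A), position 14 (G→C), position 19 (A→U).

12, 14, 19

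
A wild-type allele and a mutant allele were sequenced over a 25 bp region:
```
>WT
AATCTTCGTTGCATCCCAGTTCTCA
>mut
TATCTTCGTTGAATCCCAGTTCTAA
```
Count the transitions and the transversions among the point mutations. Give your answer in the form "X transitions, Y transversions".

0 transitions, 3 transversions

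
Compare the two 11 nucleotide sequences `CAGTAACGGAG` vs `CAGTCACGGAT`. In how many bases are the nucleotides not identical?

Comparing position by position, 2 bases differ: 5 (A/C), 11 (G/T).

2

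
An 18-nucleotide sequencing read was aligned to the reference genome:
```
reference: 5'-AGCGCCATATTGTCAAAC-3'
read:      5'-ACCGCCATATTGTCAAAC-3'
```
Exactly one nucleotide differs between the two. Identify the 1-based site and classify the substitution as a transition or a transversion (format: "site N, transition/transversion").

Site 2 changes G→C. G is a purine and C is a pyrimidine, so this is a transversion.

site 2, transversion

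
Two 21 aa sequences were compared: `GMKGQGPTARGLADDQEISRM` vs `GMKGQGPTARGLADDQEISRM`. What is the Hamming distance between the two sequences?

0

The two sequences are identical at every position.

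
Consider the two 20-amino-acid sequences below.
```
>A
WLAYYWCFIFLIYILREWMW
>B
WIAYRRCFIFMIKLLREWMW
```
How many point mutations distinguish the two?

The sequences differ at positions 2, 5, 6, 11, 13, 14 (1-based) — 6 in total.

6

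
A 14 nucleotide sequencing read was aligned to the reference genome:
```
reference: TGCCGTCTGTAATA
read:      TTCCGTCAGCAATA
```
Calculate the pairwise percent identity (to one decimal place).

78.6%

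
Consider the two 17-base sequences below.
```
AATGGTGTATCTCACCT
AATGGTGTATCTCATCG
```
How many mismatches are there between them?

The sequences differ at positions 15, 17 (1-based) — 2 in total.

2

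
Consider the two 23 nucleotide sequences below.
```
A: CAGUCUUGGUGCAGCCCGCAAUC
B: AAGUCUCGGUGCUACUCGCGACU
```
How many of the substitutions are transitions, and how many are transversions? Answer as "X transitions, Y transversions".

6 transitions, 2 transversions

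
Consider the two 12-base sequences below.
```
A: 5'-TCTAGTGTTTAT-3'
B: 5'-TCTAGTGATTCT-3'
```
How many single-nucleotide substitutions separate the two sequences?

2

Mismatches (1-based): position 8: T→A; position 11: A→C.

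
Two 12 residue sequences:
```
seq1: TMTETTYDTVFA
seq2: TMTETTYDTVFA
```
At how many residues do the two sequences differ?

The two sequences are identical at every position.

0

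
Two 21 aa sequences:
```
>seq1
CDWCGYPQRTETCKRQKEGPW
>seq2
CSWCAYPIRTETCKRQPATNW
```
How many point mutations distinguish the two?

7

Comparing position by position, 7 positions differ: 2 (D/S), 5 (G/A), 8 (Q/I), 17 (K/P), 18 (E/A), 19 (G/T), 20 (P/N).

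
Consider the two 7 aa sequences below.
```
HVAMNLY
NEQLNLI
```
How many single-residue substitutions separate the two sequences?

The sequences differ at positions 1, 2, 3, 4, 7 (1-based) — 5 in total.

5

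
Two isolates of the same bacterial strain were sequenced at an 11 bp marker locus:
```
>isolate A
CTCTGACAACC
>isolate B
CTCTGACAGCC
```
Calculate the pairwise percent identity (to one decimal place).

1 position differs (9), so 10 of 11 match: 10/11 = 90.91%.

90.9%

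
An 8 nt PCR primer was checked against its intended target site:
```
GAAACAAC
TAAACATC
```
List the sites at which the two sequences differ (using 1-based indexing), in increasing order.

1, 7

Differences at site 1 (G→T), site 7 (A→T).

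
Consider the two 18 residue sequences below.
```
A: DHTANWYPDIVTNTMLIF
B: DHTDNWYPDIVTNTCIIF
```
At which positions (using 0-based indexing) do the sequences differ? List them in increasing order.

Scanning 0-based: 3: A/D; 14: M/C; 15: L/I.

3, 14, 15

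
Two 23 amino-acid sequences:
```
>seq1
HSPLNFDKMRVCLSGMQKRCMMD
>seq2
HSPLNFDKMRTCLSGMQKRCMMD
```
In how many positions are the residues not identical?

1

Comparing position by position, 1 position differs: 11 (V/T).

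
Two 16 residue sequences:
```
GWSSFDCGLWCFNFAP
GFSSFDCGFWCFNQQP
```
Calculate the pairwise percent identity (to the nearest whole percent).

Mismatches at positions 2, 9, 14, 15 (1-based): 4 of 16.
Identical positions: 12/16 = 75% → 75%.

75%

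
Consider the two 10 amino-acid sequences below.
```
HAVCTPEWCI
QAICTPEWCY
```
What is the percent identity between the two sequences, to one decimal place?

3 positions differ (1, 3, 10), so 7 of 10 match: 7/10 = 70%.

70.0%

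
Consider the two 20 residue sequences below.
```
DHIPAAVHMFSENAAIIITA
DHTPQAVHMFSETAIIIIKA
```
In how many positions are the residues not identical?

Comparing position by position, 5 positions differ: 3 (I/T), 5 (A/Q), 13 (N/T), 15 (A/I), 19 (T/K).

5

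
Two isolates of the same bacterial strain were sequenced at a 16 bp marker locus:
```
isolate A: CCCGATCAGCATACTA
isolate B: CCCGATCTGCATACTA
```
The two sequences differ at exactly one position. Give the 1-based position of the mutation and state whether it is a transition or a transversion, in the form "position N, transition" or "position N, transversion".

position 8, transversion

Position 8 changes A→T. A is a purine and T is a pyrimidine, so this is a transversion.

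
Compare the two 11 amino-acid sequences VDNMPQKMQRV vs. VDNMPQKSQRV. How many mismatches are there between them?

Comparing position by position, 1 position differs: 8 (M/S).

1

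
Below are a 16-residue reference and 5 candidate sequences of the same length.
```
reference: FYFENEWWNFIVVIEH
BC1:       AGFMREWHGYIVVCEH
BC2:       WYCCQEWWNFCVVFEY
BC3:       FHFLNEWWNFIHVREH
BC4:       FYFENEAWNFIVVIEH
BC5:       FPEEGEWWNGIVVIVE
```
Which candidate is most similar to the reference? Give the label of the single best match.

BC1 differs at 8 positions; BC2 differs at 7 positions; BC3 differs at 4 positions; BC4 differs at 1 position; BC5 differs at 6 positions. The closest is BC4.

BC4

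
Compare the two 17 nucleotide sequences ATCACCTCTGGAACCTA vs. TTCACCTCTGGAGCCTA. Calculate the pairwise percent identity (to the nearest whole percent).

2 positions differ (1, 13), so 15 of 17 match: 15/17 = 88.24%.

88%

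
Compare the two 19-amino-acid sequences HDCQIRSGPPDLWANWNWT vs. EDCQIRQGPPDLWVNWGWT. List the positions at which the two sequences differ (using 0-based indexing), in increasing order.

Scanning 0-based: 0: H/E; 6: S/Q; 13: A/V; 16: N/G.

0, 6, 13, 16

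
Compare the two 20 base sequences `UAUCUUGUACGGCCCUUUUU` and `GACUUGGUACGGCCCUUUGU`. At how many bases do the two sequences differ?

Mismatches (1-based): base 1: U→G; base 3: U→C; base 4: C→U; base 6: U→G; base 19: U→G.

5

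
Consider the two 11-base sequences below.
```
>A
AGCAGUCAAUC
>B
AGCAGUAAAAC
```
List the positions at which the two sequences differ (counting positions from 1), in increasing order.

7, 10

Differences at position 7 (C→A), position 10 (U→A).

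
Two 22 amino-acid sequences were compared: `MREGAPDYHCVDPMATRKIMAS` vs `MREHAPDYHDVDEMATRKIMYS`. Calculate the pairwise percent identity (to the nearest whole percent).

82%

Mismatches at positions 4, 10, 13, 21 (1-based): 4 of 22.
Identical positions: 18/22 = 81.82% → 82%.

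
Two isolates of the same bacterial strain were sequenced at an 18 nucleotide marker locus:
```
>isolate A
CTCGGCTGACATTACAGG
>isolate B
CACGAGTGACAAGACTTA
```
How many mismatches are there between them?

8

The sequences differ at bases 2, 5, 6, 12, 13, 16, 17, 18 (1-based) — 8 in total.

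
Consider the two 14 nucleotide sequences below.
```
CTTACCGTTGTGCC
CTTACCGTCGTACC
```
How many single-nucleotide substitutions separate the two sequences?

Mismatches (1-based): position 9: T→C; position 12: G→A.

2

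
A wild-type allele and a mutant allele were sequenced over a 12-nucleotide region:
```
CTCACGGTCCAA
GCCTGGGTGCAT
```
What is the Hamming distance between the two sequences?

6

The sequences differ at sites 1, 2, 4, 5, 9, 12 (1-based) — 6 in total.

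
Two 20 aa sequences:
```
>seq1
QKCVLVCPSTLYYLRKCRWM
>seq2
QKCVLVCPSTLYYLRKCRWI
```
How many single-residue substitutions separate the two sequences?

1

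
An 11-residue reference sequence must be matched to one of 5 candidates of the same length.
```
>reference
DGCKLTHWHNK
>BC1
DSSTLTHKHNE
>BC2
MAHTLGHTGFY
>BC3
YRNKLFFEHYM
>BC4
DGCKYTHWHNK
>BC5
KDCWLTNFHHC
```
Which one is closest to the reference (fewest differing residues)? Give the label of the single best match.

BC4

Hamming distances to reference — BC1: 5; BC2: 9; BC3: 8; BC4: 1; BC5: 7.
Smallest is BC4 with 1 mismatch.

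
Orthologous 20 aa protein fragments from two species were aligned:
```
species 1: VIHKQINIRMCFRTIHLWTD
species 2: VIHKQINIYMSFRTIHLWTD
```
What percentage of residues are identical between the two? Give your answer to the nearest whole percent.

2 positions differ (9, 11), so 18 of 20 match: 18/20 = 90%.

90%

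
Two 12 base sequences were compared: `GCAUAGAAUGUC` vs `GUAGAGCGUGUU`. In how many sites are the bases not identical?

Mismatches (1-based): site 2: C→U; site 4: U→G; site 7: A→C; site 8: A→G; site 12: C→U.

5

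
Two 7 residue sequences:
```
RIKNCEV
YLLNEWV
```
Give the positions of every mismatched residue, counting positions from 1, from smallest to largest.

Scanning 1-based: 1: R/Y; 2: I/L; 3: K/L; 5: C/E; 6: E/W.

1, 2, 3, 5, 6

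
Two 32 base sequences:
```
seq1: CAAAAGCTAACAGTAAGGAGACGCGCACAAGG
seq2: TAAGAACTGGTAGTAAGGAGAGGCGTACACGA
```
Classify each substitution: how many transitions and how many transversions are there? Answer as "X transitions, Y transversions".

8 transitions, 2 transversions

Mismatches (1-based):
site 1: C→T (pyrimidine→pyrimidine, transition)
site 4: A→G (purine→purine, transition)
site 6: G→A (purine→purine, transition)
site 9: A→G (purine→purine, transition)
site 10: A→G (purine→purine, transition)
site 11: C→T (pyrimidine→pyrimidine, transition)
site 22: C→G (pyrimidine→purine, transversion)
site 26: C→T (pyrimidine→pyrimidine, transition)
site 30: A→C (purine→pyrimidine, transversion)
site 32: G→A (purine→purine, transition)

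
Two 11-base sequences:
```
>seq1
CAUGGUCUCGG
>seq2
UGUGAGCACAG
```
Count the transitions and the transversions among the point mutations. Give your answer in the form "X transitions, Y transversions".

4 transitions, 2 transversions

Transitions (purine↔purine or pyrimidine↔pyrimidine): 1 C→U, 2 A→G, 5 G→A, 10 G→A.
Transversions (purine↔pyrimidine): 6 U→G, 8 U→A.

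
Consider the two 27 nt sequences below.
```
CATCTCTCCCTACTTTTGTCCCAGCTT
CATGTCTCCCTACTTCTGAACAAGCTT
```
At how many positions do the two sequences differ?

5

Mismatches (1-based): position 4: C→G; position 16: T→C; position 19: T→A; position 20: C→A; position 22: C→A.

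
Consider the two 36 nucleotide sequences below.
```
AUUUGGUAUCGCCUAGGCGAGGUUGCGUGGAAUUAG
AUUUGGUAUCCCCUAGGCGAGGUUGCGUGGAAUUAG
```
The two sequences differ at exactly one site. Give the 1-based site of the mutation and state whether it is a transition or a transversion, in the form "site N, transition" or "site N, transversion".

Site 11 changes G→C. G is a purine and C is a pyrimidine, so this is a transversion.

site 11, transversion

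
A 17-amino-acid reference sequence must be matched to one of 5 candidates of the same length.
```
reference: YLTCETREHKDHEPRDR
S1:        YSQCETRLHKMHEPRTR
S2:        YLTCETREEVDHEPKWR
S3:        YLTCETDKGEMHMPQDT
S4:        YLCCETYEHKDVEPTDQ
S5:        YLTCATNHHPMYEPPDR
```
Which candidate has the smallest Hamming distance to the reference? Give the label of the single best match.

S2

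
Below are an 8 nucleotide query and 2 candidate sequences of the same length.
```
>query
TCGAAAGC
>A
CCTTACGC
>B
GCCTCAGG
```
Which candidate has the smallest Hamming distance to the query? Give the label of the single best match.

A

Hamming distances to query — A: 4; B: 5.
Smallest is A with 4 mismatches.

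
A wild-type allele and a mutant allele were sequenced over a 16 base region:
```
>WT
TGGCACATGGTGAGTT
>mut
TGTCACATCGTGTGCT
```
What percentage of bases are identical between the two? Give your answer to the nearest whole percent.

75%

Mismatches at positions 3, 9, 13, 15 (1-based): 4 of 16.
Identical positions: 12/16 = 75% → 75%.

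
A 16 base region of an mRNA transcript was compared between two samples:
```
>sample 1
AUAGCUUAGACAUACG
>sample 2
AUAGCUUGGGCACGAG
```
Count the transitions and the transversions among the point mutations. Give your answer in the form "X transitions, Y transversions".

4 transitions, 1 transversion

Mismatches (1-based):
position 8: A→G (purine→purine, transition)
position 10: A→G (purine→purine, transition)
position 13: U→C (pyrimidine→pyrimidine, transition)
position 14: A→G (purine→purine, transition)
position 15: C→A (pyrimidine→purine, transversion)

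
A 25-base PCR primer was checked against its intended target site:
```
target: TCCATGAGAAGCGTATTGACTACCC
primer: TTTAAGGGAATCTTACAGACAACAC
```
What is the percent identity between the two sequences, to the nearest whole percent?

10 positions differ (2, 3, 5, 7, 11, 13, 16, 17, 21, 24), so 15 of 25 match: 15/25 = 60%.

60%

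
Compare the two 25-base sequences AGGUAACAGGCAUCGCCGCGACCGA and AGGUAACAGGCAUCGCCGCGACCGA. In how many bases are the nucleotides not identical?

0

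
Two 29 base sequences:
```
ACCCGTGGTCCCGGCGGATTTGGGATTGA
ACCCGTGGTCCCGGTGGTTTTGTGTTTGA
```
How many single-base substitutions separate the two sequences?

Mismatches (1-based): base 15: C→T; base 18: A→T; base 23: G→T; base 25: A→T.

4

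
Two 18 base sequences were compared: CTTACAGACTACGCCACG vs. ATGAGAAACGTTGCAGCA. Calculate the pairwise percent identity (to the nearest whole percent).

44%

Mismatches at positions 1, 3, 5, 7, 10, 11, 12, 15, 16, 18 (1-based): 10 of 18.
Identical positions: 8/18 = 44.44% → 44%.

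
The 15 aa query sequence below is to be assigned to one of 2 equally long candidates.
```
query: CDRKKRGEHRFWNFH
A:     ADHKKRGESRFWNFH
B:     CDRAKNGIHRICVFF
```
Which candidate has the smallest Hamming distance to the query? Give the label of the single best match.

A

Hamming distances to query — A: 3; B: 7.
Smallest is A with 3 mismatches.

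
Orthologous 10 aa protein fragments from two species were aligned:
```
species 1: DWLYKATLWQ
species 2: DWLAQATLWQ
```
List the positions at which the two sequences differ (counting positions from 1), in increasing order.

4, 5

Differences at position 4 (Y→A), position 5 (K→Q).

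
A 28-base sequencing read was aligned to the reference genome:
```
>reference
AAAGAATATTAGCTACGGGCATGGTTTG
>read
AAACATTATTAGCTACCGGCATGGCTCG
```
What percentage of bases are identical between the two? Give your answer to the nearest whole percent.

82%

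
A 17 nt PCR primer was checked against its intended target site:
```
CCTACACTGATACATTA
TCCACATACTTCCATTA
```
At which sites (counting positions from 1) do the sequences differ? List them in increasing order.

Scanning 1-based: 1: C/T; 3: T/C; 7: C/T; 8: T/A; 9: G/C; 10: A/T; 12: A/C.

1, 3, 7, 8, 9, 10, 12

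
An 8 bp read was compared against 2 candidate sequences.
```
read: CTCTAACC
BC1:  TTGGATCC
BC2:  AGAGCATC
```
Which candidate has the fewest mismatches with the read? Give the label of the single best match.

BC1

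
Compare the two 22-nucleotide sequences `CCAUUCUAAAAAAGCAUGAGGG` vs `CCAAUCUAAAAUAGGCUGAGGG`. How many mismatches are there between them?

The sequences differ at positions 4, 12, 15, 16 (1-based) — 4 in total.

4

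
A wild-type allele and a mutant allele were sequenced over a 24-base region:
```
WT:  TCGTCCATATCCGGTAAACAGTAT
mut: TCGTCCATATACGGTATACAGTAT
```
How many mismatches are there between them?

Mismatches (1-based): base 11: C→A; base 17: A→T.

2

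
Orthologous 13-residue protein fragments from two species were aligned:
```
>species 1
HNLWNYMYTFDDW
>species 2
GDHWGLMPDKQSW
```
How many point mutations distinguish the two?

10

Comparing position by position, 10 residues differ: 1 (H/G), 2 (N/D), 3 (L/H), 5 (N/G), 6 (Y/L), 8 (Y/P), 9 (T/D), 10 (F/K), 11 (D/Q), 12 (D/S).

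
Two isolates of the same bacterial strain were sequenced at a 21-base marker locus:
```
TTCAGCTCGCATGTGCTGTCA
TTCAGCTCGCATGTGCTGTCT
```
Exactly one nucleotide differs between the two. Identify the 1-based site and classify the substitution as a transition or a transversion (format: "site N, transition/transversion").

site 21, transversion

The sequences differ only at site 21: A→T (purine→pyrimidine), a transversion.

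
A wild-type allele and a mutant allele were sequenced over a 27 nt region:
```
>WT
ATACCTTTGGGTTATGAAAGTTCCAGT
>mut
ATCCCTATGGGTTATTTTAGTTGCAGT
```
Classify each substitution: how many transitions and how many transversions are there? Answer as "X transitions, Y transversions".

0 transitions, 6 transversions

Transitions (purine↔purine or pyrimidine↔pyrimidine): none.
Transversions (purine↔pyrimidine): 3 A→C, 7 T→A, 16 G→T, 17 A→T, 18 A→T, 23 C→G.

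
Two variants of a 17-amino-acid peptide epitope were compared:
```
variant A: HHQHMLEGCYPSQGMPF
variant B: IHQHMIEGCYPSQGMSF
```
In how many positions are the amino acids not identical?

3

The sequences differ at positions 1, 6, 16 (1-based) — 3 in total.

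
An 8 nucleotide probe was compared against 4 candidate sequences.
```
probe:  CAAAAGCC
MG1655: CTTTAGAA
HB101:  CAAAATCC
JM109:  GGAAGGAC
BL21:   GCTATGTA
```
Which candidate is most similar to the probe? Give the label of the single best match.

HB101

Hamming distances to probe — MG1655: 5; HB101: 1; JM109: 4; BL21: 6.
Smallest is HB101 with 1 mismatch.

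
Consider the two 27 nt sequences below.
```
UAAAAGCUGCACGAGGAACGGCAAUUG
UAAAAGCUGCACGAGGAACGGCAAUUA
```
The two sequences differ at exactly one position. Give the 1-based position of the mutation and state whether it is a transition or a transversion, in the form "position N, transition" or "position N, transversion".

position 27, transition

The sequences differ only at position 27: G→A (purine→purine), a transition.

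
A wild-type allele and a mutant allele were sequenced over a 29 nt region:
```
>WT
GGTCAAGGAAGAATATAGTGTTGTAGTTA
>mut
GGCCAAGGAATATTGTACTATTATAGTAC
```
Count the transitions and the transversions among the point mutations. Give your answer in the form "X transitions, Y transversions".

Mismatches (1-based):
site 3: T→C (pyrimidine→pyrimidine, transition)
site 11: G→T (purine→pyrimidine, transversion)
site 13: A→T (purine→pyrimidine, transversion)
site 15: A→G (purine→purine, transition)
site 18: G→C (purine→pyrimidine, transversion)
site 20: G→A (purine→purine, transition)
site 23: G→A (purine→purine, transition)
site 28: T→A (pyrimidine→purine, transversion)
site 29: A→C (purine→pyrimidine, transversion)

4 transitions, 5 transversions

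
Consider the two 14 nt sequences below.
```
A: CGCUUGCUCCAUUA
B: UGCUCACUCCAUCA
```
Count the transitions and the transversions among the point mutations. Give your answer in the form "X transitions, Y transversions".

4 transitions, 0 transversions

Transitions (purine↔purine or pyrimidine↔pyrimidine): 1 C→U, 5 U→C, 6 G→A, 13 U→C.
Transversions (purine↔pyrimidine): none.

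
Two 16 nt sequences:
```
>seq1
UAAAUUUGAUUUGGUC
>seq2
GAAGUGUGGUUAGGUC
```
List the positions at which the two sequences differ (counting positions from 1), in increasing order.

Scanning 1-based: 1: U/G; 4: A/G; 6: U/G; 9: A/G; 12: U/A.

1, 4, 6, 9, 12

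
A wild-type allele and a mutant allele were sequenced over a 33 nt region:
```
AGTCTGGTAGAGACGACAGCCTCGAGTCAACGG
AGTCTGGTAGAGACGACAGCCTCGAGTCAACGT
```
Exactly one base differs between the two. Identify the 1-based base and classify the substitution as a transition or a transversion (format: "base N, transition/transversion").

The sequences differ only at base 33: G→T (purine→pyrimidine), a transversion.

base 33, transversion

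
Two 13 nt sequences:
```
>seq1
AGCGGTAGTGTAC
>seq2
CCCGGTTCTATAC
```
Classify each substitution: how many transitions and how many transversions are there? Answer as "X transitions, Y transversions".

1 transition, 4 transversions

Mismatches (1-based):
site 1: A→C (purine→pyrimidine, transversion)
site 2: G→C (purine→pyrimidine, transversion)
site 7: A→T (purine→pyrimidine, transversion)
site 8: G→C (purine→pyrimidine, transversion)
site 10: G→A (purine→purine, transition)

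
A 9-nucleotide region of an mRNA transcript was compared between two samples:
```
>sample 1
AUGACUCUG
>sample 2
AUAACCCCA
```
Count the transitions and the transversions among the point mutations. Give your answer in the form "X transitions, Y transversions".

Transitions (purine↔purine or pyrimidine↔pyrimidine): 3 G→A, 6 U→C, 8 U→C, 9 G→A.
Transversions (purine↔pyrimidine): none.

4 transitions, 0 transversions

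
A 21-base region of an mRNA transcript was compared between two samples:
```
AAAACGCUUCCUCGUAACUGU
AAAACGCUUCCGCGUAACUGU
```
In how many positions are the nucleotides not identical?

Comparing position by position, 1 position differs: 12 (U/G).

1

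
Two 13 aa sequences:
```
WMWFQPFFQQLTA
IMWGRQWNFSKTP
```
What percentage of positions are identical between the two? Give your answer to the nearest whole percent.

10 positions differ (1, 4, 5, 6, 7, 8, 9, 10, 11, 13), so 3 of 13 match: 3/13 = 23.08%.

23%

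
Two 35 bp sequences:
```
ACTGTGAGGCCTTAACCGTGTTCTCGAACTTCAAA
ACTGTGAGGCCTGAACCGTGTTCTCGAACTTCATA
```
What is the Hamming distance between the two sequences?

Comparing position by position, 2 sites differ: 13 (T/G), 34 (A/T).

2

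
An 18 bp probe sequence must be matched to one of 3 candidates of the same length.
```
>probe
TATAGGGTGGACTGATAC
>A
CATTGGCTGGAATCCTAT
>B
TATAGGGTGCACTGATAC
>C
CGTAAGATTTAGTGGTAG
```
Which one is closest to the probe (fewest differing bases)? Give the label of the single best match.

A differs at 7 bases; B differs at 1 base; C differs at 9 bases. The closest is B.

B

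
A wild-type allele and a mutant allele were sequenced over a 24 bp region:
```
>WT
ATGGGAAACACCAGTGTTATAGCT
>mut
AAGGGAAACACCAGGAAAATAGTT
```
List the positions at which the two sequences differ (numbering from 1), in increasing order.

Scanning 1-based: 2: T/A; 15: T/G; 16: G/A; 17: T/A; 18: T/A; 23: C/T.

2, 15, 16, 17, 18, 23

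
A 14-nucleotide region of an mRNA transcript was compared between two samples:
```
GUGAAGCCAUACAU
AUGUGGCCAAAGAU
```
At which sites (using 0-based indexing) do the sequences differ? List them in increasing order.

Scanning 0-based: 0: G/A; 3: A/U; 4: A/G; 9: U/A; 11: C/G.

0, 3, 4, 9, 11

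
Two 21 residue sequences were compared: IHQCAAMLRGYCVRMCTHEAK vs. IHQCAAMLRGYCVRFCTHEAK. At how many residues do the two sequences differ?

1

Mismatches (1-based): residue 15: M→F.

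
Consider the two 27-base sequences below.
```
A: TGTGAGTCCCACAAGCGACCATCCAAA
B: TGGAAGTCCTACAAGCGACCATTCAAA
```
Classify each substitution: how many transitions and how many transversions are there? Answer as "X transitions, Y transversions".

Transitions (purine↔purine or pyrimidine↔pyrimidine): 4 G→A, 10 C→T, 23 C→T.
Transversions (purine↔pyrimidine): 3 T→G.

3 transitions, 1 transversion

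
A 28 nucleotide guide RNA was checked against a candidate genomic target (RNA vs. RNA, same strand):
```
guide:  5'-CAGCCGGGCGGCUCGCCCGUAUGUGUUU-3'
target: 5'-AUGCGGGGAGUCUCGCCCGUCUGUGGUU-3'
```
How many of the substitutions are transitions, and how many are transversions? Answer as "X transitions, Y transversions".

0 transitions, 7 transversions

Mismatches (1-based):
position 1: C→A (pyrimidine→purine, transversion)
position 2: A→U (purine→pyrimidine, transversion)
position 5: C→G (pyrimidine→purine, transversion)
position 9: C→A (pyrimidine→purine, transversion)
position 11: G→U (purine→pyrimidine, transversion)
position 21: A→C (purine→pyrimidine, transversion)
position 26: U→G (pyrimidine→purine, transversion)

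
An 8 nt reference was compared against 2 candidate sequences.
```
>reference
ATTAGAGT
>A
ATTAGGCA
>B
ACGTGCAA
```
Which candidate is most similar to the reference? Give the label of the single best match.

A differs at 3 positions; B differs at 6 positions. The closest is A.

A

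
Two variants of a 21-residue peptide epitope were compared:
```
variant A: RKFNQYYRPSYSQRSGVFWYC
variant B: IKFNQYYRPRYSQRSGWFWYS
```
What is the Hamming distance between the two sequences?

The sequences differ at positions 1, 10, 17, 21 (1-based) — 4 in total.

4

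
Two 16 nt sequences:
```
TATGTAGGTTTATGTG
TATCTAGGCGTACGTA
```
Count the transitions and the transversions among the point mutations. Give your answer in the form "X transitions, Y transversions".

Mismatches (1-based):
position 4: G→C (purine→pyrimidine, transversion)
position 9: T→C (pyrimidine→pyrimidine, transition)
position 10: T→G (pyrimidine→purine, transversion)
position 13: T→C (pyrimidine→pyrimidine, transition)
position 16: G→A (purine→purine, transition)

3 transitions, 2 transversions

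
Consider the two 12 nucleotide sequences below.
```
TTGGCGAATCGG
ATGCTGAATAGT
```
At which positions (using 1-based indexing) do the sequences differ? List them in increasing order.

Scanning 1-based: 1: T/A; 4: G/C; 5: C/T; 10: C/A; 12: G/T.

1, 4, 5, 10, 12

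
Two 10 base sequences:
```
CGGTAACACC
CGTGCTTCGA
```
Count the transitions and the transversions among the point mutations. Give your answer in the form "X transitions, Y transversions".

1 transition, 7 transversions

Transitions (purine↔purine or pyrimidine↔pyrimidine): 7 C→T.
Transversions (purine↔pyrimidine): 3 G→T, 4 T→G, 5 A→C, 6 A→T, 8 A→C, 9 C→G, 10 C→A.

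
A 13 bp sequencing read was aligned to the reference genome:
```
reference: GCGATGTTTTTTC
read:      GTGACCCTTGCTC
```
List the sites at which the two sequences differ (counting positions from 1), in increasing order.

2, 5, 6, 7, 10, 11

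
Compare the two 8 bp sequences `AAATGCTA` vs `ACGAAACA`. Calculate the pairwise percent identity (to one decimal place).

Mismatches at positions 2, 3, 4, 5, 6, 7 (1-based): 6 of 8.
Identical positions: 2/8 = 25% → 25.0%.

25.0%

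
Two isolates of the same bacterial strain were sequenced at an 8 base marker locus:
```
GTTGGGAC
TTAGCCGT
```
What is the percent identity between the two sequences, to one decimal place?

Mismatches at positions 1, 3, 5, 6, 7, 8 (1-based): 6 of 8.
Identical positions: 2/8 = 25% → 25.0%.

25.0%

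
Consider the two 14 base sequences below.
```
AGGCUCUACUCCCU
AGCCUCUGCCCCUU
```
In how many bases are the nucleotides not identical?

4

Mismatches (1-based): base 3: G→C; base 8: A→G; base 10: U→C; base 13: C→U.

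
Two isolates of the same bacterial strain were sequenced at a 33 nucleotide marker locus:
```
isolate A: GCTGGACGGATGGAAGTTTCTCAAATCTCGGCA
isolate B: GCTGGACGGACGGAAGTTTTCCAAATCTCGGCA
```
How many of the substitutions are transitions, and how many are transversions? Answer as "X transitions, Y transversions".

Mismatches (1-based):
base 11: T→C (pyrimidine→pyrimidine, transition)
base 20: C→T (pyrimidine→pyrimidine, transition)
base 21: T→C (pyrimidine→pyrimidine, transition)

3 transitions, 0 transversions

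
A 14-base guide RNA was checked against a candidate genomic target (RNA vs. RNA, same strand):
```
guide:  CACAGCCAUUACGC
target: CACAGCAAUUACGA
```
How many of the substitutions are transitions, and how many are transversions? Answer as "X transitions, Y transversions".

0 transitions, 2 transversions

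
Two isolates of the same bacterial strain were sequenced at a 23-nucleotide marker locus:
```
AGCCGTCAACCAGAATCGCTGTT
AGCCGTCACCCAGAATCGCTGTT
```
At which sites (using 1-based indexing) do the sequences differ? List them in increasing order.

9

Differences at site 9 (A→C).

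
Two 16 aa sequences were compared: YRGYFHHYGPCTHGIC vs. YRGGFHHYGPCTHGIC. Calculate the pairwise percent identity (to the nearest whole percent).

Mismatch at position 4 (1-based): 1 of 16.
Identical positions: 15/16 = 93.75% → 94%.

94%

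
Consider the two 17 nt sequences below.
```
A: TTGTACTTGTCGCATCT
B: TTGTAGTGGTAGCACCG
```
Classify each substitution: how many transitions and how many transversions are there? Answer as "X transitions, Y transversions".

1 transition, 4 transversions

Mismatches (1-based):
position 6: C→G (pyrimidine→purine, transversion)
position 8: T→G (pyrimidine→purine, transversion)
position 11: C→A (pyrimidine→purine, transversion)
position 15: T→C (pyrimidine→pyrimidine, transition)
position 17: T→G (pyrimidine→purine, transversion)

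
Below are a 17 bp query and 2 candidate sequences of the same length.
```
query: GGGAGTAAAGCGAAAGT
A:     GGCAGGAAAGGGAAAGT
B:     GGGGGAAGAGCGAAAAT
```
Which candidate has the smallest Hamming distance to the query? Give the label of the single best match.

A

Hamming distances to query — A: 3; B: 4.
Smallest is A with 3 mismatches.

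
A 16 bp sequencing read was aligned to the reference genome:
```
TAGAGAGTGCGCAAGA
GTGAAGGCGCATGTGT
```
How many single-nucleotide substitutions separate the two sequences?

10

Comparing position by position, 10 positions differ: 1 (T/G), 2 (A/T), 5 (G/A), 6 (A/G), 8 (T/C), 11 (G/A), 12 (C/T), 13 (A/G), 14 (A/T), 16 (A/T).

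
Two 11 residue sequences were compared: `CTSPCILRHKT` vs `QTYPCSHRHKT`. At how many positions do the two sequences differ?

4

Comparing position by position, 4 positions differ: 1 (C/Q), 3 (S/Y), 6 (I/S), 7 (L/H).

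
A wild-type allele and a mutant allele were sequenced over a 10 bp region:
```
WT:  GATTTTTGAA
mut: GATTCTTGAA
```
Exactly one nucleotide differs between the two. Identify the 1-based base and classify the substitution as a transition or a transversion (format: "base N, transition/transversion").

base 5, transition

The sequences differ only at base 5: T→C (pyrimidine→pyrimidine), a transition.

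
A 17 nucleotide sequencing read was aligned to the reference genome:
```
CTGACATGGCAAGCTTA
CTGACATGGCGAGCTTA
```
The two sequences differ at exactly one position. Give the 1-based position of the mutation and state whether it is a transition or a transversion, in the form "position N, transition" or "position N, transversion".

position 11, transition

The sequences differ only at position 11: A→G (purine→purine), a transition.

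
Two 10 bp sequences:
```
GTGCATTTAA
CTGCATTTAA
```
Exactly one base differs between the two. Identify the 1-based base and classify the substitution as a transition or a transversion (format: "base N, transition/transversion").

base 1, transversion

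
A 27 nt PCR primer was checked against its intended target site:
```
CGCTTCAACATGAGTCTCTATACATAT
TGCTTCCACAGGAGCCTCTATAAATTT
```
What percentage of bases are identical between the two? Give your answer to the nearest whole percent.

78%

Mismatches at positions 1, 7, 11, 15, 23, 26 (1-based): 6 of 27.
Identical positions: 21/27 = 77.78% → 78%.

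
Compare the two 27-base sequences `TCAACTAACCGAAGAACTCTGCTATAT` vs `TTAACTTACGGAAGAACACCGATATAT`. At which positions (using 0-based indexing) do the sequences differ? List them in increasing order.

1, 6, 9, 17, 19, 21

Differences at position 1 (C→T), position 6 (A→T), position 9 (C→G), position 17 (T→A), position 19 (T→C), position 21 (C→A).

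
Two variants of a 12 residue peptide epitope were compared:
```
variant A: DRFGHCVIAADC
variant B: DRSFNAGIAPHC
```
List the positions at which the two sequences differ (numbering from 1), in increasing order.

Differences at position 3 (F→S), position 4 (G→F), position 5 (H→N), position 6 (C→A), position 7 (V→G), position 10 (A→P), position 11 (D→H).

3, 4, 5, 6, 7, 10, 11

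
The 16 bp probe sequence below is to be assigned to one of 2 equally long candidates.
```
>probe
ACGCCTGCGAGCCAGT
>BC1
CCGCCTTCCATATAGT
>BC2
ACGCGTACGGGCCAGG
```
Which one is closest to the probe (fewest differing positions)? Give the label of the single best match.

BC2

BC1 differs at 6 positions; BC2 differs at 4 positions. The closest is BC2.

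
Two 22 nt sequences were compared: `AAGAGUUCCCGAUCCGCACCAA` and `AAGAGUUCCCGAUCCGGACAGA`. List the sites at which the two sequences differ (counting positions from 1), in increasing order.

Scanning 1-based: 17: C/G; 20: C/A; 21: A/G.

17, 20, 21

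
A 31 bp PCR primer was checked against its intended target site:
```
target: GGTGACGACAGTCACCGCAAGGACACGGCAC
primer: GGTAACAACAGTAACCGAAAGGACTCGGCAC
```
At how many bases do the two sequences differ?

5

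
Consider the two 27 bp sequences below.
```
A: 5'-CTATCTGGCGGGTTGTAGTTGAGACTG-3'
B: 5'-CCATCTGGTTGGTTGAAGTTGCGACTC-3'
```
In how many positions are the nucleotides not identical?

Mismatches (1-based): position 2: T→C; position 9: C→T; position 10: G→T; position 16: T→A; position 22: A→C; position 27: G→C.

6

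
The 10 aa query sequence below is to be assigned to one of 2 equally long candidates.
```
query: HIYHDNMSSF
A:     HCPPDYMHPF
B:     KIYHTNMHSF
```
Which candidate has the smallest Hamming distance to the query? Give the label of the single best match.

B

A differs at 6 positions; B differs at 3 positions. The closest is B.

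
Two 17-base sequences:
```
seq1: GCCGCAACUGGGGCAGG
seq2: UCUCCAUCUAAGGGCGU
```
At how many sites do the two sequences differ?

9

Comparing position by position, 9 sites differ: 1 (G/U), 3 (C/U), 4 (G/C), 7 (A/U), 10 (G/A), 11 (G/A), 14 (C/G), 15 (A/C), 17 (G/U).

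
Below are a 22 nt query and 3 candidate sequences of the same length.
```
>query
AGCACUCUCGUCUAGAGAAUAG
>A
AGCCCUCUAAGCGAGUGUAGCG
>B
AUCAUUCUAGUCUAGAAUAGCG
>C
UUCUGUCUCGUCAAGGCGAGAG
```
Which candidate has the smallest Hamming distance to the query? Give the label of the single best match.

A differs at 9 sites; B differs at 7 sites; C differs at 9 sites. The closest is B.

B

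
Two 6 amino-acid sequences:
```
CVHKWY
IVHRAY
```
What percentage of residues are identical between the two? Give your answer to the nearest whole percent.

50%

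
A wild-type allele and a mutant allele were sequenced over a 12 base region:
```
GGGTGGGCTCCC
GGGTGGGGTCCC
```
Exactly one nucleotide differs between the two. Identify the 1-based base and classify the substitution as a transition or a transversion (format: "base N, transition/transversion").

base 8, transversion

Base 8 changes C→G. C is a pyrimidine and G is a purine, so this is a transversion.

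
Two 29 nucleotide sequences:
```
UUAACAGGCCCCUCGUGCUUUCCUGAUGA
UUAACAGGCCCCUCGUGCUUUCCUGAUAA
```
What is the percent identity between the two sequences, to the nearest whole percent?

97%

1 position differs (28), so 28 of 29 match: 28/29 = 96.55%.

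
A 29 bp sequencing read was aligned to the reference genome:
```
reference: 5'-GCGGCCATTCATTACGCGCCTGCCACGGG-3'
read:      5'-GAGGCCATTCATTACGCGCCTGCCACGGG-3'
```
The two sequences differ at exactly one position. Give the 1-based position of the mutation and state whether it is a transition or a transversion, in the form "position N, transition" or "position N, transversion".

The sequences differ only at position 2: C→A (pyrimidine→purine), a transversion.

position 2, transversion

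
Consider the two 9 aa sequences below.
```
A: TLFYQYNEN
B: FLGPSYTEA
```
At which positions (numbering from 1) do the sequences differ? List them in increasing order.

1, 3, 4, 5, 7, 9

Scanning 1-based: 1: T/F; 3: F/G; 4: Y/P; 5: Q/S; 7: N/T; 9: N/A.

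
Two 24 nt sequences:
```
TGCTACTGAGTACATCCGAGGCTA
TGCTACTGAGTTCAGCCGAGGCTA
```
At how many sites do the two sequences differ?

2

The sequences differ at sites 12, 15 (1-based) — 2 in total.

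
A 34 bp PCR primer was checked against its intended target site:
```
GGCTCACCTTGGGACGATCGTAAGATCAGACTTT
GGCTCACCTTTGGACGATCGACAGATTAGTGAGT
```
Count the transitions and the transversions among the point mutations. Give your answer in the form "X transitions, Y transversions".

1 transition, 7 transversions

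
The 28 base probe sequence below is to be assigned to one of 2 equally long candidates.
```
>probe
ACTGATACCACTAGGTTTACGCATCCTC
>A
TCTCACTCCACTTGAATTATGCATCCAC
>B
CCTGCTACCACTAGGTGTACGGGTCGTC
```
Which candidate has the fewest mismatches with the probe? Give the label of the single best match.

Hamming distances to probe — A: 9; B: 6.
Smallest is B with 6 mismatches.

B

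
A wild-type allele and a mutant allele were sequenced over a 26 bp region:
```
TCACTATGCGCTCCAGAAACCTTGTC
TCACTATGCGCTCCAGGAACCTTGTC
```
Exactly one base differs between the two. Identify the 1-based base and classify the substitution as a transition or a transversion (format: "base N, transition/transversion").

Base 17 changes A→G. A is a purine and G is a purine, so this is a transition.

base 17, transition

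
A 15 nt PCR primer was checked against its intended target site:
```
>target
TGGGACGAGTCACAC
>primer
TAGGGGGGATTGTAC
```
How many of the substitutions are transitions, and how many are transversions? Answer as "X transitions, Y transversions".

7 transitions, 1 transversion

Mismatches (1-based):
base 2: G→A (purine→purine, transition)
base 5: A→G (purine→purine, transition)
base 6: C→G (pyrimidine→purine, transversion)
base 8: A→G (purine→purine, transition)
base 9: G→A (purine→purine, transition)
base 11: C→T (pyrimidine→pyrimidine, transition)
base 12: A→G (purine→purine, transition)
base 13: C→T (pyrimidine→pyrimidine, transition)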